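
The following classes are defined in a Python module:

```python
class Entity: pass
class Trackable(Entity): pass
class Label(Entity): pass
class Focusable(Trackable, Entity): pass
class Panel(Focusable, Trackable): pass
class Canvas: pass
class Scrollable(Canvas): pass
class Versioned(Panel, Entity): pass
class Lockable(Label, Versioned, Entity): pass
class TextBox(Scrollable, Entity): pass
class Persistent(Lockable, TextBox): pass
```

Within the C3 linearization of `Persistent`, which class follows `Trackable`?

L[Persistent] = Persistent + merge(L[Lockable], L[TextBox], [Lockable TextBox])
  take Lockable:  [Lockable Label Versioned Panel Focusable Trackable Entity object] + [TextBox Scrollable Canvas Entity object] + [Lockable TextBox]
  take Label:  [Label Versioned Panel Focusable Trackable Entity object] + [TextBox Scrollable Canvas Entity object] + [TextBox]
  take Versioned:  [Versioned Panel Focusable Trackable Entity object] + [TextBox Scrollable Canvas Entity object] + [TextBox]
  take Panel:  [Panel Focusable Trackable Entity object] + [TextBox Scrollable Canvas Entity object] + [TextBox]
  take Focusable:  [Focusable Trackable Entity object] + [TextBox Scrollable Canvas Entity object] + [TextBox]
  take Trackable:  [Trackable Entity object] + [TextBox Scrollable Canvas Entity object] + [TextBox]
  take TextBox:  [Entity object] + [TextBox Scrollable Canvas Entity object] + [TextBox]
  take Scrollable:  [Entity object] + [Scrollable Canvas Entity object]
  take Canvas:  [Entity object] + [Canvas Entity object]
  take Entity:  [Entity object] + [Entity object]
  take object:  [object] + [object]
MRO: Persistent Lockable Label Versioned Panel Focusable Trackable TextBox Scrollable Canvas Entity object
Trackable is at position 6; next is TextBox.

TextBox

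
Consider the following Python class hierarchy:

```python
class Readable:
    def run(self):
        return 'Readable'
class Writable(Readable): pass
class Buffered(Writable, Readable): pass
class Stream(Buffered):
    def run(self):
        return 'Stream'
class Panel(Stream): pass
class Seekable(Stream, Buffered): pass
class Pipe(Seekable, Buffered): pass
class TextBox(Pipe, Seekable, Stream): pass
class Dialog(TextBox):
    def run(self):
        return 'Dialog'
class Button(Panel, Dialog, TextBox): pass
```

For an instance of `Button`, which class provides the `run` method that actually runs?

L[Button] = Button + merge(L[Panel], L[Dialog], L[TextBox], [Panel Dialog TextBox])
  take Panel:  [Panel Stream Buffered Writable Readable object] + [Dialog TextBox Pipe Seekable Stream Buffered Writable Readable object] + [TextBox Pipe Seekable Stream Buffered Writable Readable object] + [Panel Dialog TextBox]
  take Dialog:  [Stream Buffered Writable Readable object] + [Dialog TextBox Pipe Seekable Stream Buffered Writable Readable object] + [TextBox Pipe Seekable Stream Buffered Writable Readable object] + [Dialog TextBox]
  take TextBox:  [Stream Buffered Writable Readable object] + [TextBox Pipe Seekable Stream Buffered Writable Readable object] + [TextBox Pipe Seekable Stream Buffered Writable Readable object] + [TextBox]
  take Pipe:  [Stream Buffered Writable Readable object] + [Pipe Seekable Stream Buffered Writable Readable object] + [Pipe Seekable Stream Buffered Writable Readable object]
  take Seekable:  [Stream Buffered Writable Readable object] + [Seekable Stream Buffered Writable Readable object] + [Seekable Stream Buffered Writable Readable object]
  take Stream:  [Stream Buffered Writable Readable object] + [Stream Buffered Writable Readable object] + [Stream Buffered Writable Readable object]
  take Buffered:  [Buffered Writable Readable object] + [Buffered Writable Readable object] + [Buffered Writable Readable object]
  take Writable:  [Writable Readable object] + [Writable Readable object] + [Writable Readable object]
  take Readable:  [Readable object] + [Readable object] + [Readable object]
  take object:  [object] + [object] + [object]
MRO: Button Panel Dialog TextBox Pipe Seekable Stream Buffered Writable Readable object
run is defined in: Dialog, Readable, Stream. First along the MRO is Dialog.

Dialog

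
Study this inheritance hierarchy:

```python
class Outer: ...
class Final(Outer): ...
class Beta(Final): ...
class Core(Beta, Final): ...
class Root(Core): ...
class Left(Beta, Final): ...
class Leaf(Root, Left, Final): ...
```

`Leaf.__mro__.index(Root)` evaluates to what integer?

L[Leaf] = Leaf + merge(L[Root], L[Left], L[Final], [Root Left Final])
  take Root:  [Root Core Beta Final Outer object] + [Left Beta Final Outer object] + [Final Outer object] + [Root Left Final]
  take Core:  [Core Beta Final Outer object] + [Left Beta Final Outer object] + [Final Outer object] + [Left Final]
  take Left:  [Beta Final Outer object] + [Left Beta Final Outer object] + [Final Outer object] + [Left Final]
  take Beta:  [Beta Final Outer object] + [Beta Final Outer object] + [Final Outer object] + [Final]
  take Final:  [Final Outer object] + [Final Outer object] + [Final Outer object] + [Final]
  take Outer:  [Outer object] + [Outer object] + [Outer object]
  take object:  [object] + [object] + [object]
MRO: Leaf Root Core Left Beta Final Outer object
Root sits at index 1.

1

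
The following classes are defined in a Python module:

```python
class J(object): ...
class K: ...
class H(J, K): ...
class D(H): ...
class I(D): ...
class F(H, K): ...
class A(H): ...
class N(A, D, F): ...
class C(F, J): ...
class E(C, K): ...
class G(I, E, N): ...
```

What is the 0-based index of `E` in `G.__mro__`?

L[G] = G + merge(L[I], L[E], L[N], [I E N])
  take I:  [I D H J K object] + [E C F H J K object] + [N A D F H J K object] + [I E N]
  take E:  [D H J K object] + [E C F H J K object] + [N A D F H J K object] + [E N]
  take C:  [D H J K object] + [C F H J K object] + [N A D F H J K object] + [N]
  take N:  [D H J K object] + [F H J K object] + [N A D F H J K object] + [N]
  take A:  [D H J K object] + [F H J K object] + [A D F H J K object]
  take D:  [D H J K object] + [F H J K object] + [D F H J K object]
  take F:  [H J K object] + [F H J K object] + [F H J K object]
  take H:  [H J K object] + [H J K object] + [H J K object]
  take J:  [J K object] + [J K object] + [J K object]
  take K:  [K object] + [K object] + [K object]
  take object:  [object] + [object] + [object]
MRO: G I E C N A D F H J K object
E sits at index 2.

2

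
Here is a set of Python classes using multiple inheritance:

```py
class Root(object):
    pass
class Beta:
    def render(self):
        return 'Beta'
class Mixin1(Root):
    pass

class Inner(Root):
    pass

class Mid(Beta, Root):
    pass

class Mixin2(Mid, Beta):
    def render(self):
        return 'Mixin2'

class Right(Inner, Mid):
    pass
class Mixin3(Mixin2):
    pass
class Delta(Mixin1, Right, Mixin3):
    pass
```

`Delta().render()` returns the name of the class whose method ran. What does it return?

Mixin2

L[Delta] = Delta + merge(L[Mixin1], L[Right], L[Mixin3], [Mixin1 Right Mixin3])
  take Mixin1:  [Mixin1 Root object] + [Right Inner Mid Beta Root object] + [Mixin3 Mixin2 Mid Beta Root object] + [Mixin1 Right Mixin3]
  take Right:  [Root object] + [Right Inner Mid Beta Root object] + [Mixin3 Mixin2 Mid Beta Root object] + [Right Mixin3]
  take Inner:  [Root object] + [Inner Mid Beta Root object] + [Mixin3 Mixin2 Mid Beta Root object] + [Mixin3]
  take Mixin3:  [Root object] + [Mid Beta Root object] + [Mixin3 Mixin2 Mid Beta Root object] + [Mixin3]
  take Mixin2:  [Root object] + [Mid Beta Root object] + [Mixin2 Mid Beta Root object]
  take Mid:  [Root object] + [Mid Beta Root object] + [Mid Beta Root object]
  take Beta:  [Root object] + [Beta Root object] + [Beta Root object]
  take Root:  [Root object] + [Root object] + [Root object]
  take object:  [object] + [object] + [object]
MRO: Delta Mixin1 Right Inner Mixin3 Mixin2 Mid Beta Root object
render is defined in: Beta, Mixin2. First along the MRO is Mixin2.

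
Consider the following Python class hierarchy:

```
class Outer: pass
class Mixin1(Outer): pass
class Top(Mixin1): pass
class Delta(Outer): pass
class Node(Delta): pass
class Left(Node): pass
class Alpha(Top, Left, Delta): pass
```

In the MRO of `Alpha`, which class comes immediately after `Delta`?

Outer

L[Alpha] = Alpha + merge(L[Top], L[Left], L[Delta], [Top Left Delta])
  take Top:  [Top Mixin1 Outer object] + [Left Node Delta Outer object] + [Delta Outer object] + [Top Left Delta]
  take Mixin1:  [Mixin1 Outer object] + [Left Node Delta Outer object] + [Delta Outer object] + [Left Delta]
  take Left:  [Outer object] + [Left Node Delta Outer object] + [Delta Outer object] + [Left Delta]
  take Node:  [Outer object] + [Node Delta Outer object] + [Delta Outer object] + [Delta]
  take Delta:  [Outer object] + [Delta Outer object] + [Delta Outer object] + [Delta]
  take Outer:  [Outer object] + [Outer object] + [Outer object]
  take object:  [object] + [object] + [object]
MRO: Alpha Top Mixin1 Left Node Delta Outer object
Delta is at position 5; next is Outer.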